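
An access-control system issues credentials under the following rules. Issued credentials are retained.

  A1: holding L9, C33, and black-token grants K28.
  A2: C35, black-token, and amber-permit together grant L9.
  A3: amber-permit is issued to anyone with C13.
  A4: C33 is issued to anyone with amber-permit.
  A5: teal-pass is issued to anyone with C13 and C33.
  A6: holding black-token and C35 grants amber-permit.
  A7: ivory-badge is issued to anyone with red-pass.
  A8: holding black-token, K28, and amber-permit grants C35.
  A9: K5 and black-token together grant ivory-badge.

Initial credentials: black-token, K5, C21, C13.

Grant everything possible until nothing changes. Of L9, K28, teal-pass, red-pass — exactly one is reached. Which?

Holding C13 grants amber-permit (A3).
Holding amber-permit grants C33 (A4).
Holding C13 and C33 grants teal-pass (A5).
No rule produces red-pass, and it is not given. K28 would need L9, C33, and black-token (A1), but L9 is never granted. L9 would need C35, black-token, and amber-permit (A2), but C35 is never granted.

teal-pass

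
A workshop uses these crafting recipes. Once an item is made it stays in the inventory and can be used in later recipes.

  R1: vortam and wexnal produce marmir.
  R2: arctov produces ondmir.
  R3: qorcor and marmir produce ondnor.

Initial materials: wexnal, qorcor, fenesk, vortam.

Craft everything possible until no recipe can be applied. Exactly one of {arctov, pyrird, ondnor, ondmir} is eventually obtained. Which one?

vortam and wexnal → marmir (R1).
qorcor and marmir → ondnor (R3).
ondmir would need arctov (R2), but arctov is never obtained. No rule produces pyrird, and it is not given. No rule produces arctov, and it is not given.

ondnor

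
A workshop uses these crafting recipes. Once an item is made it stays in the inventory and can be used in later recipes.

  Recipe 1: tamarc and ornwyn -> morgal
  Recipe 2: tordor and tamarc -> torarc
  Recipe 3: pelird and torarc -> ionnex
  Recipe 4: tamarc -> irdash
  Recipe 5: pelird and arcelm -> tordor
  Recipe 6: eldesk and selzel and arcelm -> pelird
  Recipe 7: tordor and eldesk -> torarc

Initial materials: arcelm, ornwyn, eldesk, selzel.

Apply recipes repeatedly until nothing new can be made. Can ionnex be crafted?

Using Recipe 6, eldesk, selzel, and arcelm make pelird.
Using Recipe 5, pelird and arcelm make tordor.
tordor and eldesk -> torarc (Recipe 7).
pelird and torarc -> ionnex (Recipe 3).

Yes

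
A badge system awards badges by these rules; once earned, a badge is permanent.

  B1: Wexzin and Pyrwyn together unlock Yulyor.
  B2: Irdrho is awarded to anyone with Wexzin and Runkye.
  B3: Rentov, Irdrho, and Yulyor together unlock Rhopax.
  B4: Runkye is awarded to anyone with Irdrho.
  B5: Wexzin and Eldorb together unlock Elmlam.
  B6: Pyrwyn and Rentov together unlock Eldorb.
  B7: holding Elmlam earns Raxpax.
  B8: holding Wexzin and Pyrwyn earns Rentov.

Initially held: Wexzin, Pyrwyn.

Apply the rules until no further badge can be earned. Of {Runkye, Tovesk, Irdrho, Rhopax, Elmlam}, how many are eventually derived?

1

With Wexzin and Pyrwyn, Rentov is earned (B8).
With Pyrwyn and Rentov, Eldorb is earned (B6).
With Wexzin and Eldorb, Elmlam is earned (B5).
Runkye would need Irdrho (B4), but Irdrho is never earned.
No rule produces Tovesk, and it is not given.
Irdrho would need Wexzin and Runkye (B2), but Runkye is never earned.
Rhopax would need Rentov, Irdrho, and Yulyor (B3), but Irdrho is never earned.
Elmlam: reached.
Reached: Elmlam — 1 of the 5.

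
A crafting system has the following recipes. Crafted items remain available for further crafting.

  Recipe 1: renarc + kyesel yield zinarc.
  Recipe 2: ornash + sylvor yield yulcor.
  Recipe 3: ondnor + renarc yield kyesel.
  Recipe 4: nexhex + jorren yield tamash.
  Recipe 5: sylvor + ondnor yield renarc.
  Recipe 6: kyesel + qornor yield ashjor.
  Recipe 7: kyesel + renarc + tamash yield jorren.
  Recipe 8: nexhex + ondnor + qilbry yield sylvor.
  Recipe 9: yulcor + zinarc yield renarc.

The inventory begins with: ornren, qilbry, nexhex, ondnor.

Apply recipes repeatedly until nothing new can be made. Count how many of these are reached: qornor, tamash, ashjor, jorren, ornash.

0

No rule produces qornor, and it is not given.
tamash would need nexhex and jorren (Recipe 4), but jorren is never obtained.
ashjor would need kyesel and qornor (Recipe 6), but qornor is never obtained.
jorren would need kyesel, renarc, and tamash (Recipe 7), but tamash is never obtained.
No rule produces ornash, and it is not given.
None of the 5 are reached.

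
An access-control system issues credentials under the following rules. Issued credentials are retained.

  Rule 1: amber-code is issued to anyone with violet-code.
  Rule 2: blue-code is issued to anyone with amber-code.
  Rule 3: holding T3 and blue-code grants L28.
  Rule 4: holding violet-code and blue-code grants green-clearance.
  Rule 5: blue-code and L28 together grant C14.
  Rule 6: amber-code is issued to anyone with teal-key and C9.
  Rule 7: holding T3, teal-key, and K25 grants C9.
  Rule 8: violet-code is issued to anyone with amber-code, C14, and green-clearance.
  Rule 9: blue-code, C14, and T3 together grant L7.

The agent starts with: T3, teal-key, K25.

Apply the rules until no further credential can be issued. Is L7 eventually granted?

Holding T3, teal-key, and K25 grants C9 (Rule 7).
Holding teal-key and C9 grants amber-code (Rule 6).
Holding amber-code grants blue-code (Rule 2).
Holding T3 and blue-code grants L28 (Rule 3).
Holding blue-code and L28 grants C14 (Rule 5).
Holding blue-code, C14, and T3 grants L7 (Rule 9).

Yes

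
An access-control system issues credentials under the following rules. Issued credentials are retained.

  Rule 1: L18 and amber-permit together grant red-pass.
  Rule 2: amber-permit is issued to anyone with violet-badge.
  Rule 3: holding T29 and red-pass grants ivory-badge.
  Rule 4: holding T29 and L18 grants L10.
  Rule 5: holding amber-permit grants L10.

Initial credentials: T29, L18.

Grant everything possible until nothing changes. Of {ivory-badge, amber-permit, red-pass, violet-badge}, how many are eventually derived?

ivory-badge would need T29 and red-pass (Rule 3), but red-pass is never granted.
amber-permit would need violet-badge (Rule 2), but violet-badge is never granted.
red-pass would need L18 and amber-permit (Rule 1), but amber-permit is never granted.
No rule produces violet-badge, and it is not given.
None of the 4 are reached.

0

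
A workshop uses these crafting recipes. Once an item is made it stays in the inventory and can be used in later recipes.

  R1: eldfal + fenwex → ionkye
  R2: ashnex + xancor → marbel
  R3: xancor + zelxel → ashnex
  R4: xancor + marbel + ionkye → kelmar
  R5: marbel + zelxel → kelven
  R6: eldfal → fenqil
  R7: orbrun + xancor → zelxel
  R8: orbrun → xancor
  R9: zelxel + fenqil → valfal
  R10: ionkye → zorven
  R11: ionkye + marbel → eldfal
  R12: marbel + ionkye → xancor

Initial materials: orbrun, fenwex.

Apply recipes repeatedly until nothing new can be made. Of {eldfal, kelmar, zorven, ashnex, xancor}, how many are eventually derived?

Using R8, orbrun makes xancor.
orbrun + xancor → zelxel (R7).
xancor + zelxel → ashnex (R3).
eldfal would need ionkye and marbel (R11), but ionkye is never obtained.
kelmar would need xancor, marbel, and ionkye (R4), but ionkye is never obtained.
zorven would need ionkye (R10), but ionkye is never obtained.
ashnex: reached.
xancor: reached.
Reached: ashnex and xancor — 2 of the 5.

2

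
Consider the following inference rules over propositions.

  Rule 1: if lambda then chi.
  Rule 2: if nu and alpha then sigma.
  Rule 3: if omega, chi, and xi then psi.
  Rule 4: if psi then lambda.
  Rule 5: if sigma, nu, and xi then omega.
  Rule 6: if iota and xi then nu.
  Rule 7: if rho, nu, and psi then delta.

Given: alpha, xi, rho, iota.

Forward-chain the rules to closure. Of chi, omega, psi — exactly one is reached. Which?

omega

From iota and xi, Rule 6 gives nu.
nu and alpha hold, so sigma follows (Rule 2).
sigma, nu, and xi hold, so omega follows (Rule 5).
chi would need lambda (Rule 1), but lambda is never established. psi would need omega, chi, and xi (Rule 3), but chi is never established.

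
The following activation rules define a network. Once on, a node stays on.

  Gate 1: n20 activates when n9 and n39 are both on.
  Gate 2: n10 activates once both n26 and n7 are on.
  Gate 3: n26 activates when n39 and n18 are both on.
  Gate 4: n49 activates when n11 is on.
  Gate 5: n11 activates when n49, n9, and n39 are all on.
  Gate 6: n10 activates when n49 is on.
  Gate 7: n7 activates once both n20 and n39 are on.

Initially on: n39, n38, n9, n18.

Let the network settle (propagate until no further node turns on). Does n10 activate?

Gate 3: n39 and n18 on → n26 on.
n9 and n39 are on, so n20 activates (Gate 1).
Gate 7: n20 and n39 on → n7 on.
Gate 2: n26 and n7 on → n10 on.

Yes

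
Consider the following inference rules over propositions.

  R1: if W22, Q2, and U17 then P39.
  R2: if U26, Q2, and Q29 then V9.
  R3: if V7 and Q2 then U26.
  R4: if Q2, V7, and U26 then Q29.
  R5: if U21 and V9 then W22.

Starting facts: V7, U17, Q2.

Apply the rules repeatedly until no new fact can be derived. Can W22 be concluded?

W22 would need U21 and V9 (R5), but U21 is never established.

No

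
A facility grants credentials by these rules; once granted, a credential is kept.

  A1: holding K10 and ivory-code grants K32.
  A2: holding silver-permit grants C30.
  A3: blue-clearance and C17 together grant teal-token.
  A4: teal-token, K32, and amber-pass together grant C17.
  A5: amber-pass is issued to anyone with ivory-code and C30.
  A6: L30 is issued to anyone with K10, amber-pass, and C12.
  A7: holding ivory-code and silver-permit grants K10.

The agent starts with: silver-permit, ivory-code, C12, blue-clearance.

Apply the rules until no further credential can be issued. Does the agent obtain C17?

No

C17 would need teal-token, K32, and amber-pass (A4), but teal-token is never granted.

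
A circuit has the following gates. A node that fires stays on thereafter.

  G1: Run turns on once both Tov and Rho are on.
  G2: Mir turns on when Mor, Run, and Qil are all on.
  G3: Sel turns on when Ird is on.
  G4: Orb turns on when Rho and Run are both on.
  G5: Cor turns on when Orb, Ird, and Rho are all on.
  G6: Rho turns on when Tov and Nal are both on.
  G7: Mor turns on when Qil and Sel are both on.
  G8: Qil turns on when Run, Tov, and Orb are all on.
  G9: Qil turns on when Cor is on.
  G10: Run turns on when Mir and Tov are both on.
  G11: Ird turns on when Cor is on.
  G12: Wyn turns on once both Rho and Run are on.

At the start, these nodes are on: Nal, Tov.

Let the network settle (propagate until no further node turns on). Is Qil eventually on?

Tov and Nal are on, so Rho turns on (G6).
Tov and Rho are on, so Run turns on (G1).
Rho and Run are on, so Orb turns on (G4).
Run, Tov, and Orb are on, so Qil turns on (G8).

Yes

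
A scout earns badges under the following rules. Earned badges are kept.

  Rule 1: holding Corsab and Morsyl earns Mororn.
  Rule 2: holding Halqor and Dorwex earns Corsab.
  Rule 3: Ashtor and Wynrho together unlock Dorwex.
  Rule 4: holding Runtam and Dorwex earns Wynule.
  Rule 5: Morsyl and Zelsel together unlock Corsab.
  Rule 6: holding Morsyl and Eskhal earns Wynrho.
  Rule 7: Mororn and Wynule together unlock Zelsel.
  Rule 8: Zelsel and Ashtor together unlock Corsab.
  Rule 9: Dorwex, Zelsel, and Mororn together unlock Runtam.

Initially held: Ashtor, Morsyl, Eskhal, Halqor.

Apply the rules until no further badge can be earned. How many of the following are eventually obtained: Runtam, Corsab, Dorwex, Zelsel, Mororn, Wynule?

With Morsyl and Eskhal, Wynrho is earned (Rule 6).
With Ashtor and Wynrho, Dorwex is earned (Rule 3).
With Halqor and Dorwex, Corsab is earned (Rule 2).
With Corsab and Morsyl, Mororn is earned (Rule 1).
Runtam would need Dorwex, Zelsel, and Mororn (Rule 9), but Zelsel is never earned.
Corsab: reached.
Dorwex: reached.
Zelsel would need Mororn and Wynule (Rule 7), but Wynule is never earned.
Mororn: reached.
Wynule would need Runtam and Dorwex (Rule 4), but Runtam is never earned.
Reached: Corsab, Dorwex, and Mororn — 3 of the 6.

3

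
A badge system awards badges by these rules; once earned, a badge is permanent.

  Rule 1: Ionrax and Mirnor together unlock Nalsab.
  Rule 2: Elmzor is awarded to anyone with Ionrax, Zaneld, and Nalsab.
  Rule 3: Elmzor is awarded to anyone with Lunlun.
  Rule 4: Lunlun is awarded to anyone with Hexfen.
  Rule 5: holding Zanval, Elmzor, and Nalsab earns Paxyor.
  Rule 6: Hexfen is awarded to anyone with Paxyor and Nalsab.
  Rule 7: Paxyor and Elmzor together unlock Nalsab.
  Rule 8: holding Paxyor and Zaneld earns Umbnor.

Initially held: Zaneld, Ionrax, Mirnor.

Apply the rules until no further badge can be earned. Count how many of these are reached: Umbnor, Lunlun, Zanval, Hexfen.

0

Umbnor would need Paxyor and Zaneld (Rule 8), but Paxyor is never earned.
Lunlun would need Hexfen (Rule 4), but Hexfen is never earned.
No rule produces Zanval, and it is not given.
Hexfen would need Paxyor and Nalsab (Rule 6), but Paxyor is never earned.
None of the 4 are reached.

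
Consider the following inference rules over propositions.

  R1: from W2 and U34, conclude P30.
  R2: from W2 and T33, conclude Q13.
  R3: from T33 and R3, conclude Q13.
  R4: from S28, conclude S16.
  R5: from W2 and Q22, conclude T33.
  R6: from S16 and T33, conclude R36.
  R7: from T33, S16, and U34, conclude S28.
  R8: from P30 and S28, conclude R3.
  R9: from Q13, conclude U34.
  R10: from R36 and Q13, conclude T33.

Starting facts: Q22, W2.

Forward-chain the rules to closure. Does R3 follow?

No

R3 would need P30 and S28 (R8), but S28 is never established.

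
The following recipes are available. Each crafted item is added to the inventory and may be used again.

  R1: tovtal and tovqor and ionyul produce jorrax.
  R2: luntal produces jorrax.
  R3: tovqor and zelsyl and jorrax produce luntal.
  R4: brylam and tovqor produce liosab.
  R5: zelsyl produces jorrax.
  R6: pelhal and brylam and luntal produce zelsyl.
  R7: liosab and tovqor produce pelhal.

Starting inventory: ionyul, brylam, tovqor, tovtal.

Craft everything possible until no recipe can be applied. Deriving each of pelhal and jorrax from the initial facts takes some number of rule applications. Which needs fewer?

jorrax: Using R1, tovtal, tovqor, and ionyul make jorrax. [1 rule application]
pelhal: Using R4, brylam and tovqor make liosab. Using R7, liosab and tovqor make pelhal. [2 rule applications]
jorrax needs fewer.

jorrax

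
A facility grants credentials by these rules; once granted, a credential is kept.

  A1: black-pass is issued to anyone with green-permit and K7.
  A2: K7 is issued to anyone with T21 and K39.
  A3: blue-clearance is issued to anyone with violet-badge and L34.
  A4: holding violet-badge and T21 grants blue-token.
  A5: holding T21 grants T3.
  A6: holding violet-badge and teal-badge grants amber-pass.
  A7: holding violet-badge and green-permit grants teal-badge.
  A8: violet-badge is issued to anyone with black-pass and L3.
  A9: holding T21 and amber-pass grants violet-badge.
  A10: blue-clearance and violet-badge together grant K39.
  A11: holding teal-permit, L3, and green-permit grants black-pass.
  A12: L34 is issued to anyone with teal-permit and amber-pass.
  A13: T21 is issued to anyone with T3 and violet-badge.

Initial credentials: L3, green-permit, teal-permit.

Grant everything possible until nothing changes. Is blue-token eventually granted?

blue-token would need violet-badge and T21 (A4), but T21 is never granted.

No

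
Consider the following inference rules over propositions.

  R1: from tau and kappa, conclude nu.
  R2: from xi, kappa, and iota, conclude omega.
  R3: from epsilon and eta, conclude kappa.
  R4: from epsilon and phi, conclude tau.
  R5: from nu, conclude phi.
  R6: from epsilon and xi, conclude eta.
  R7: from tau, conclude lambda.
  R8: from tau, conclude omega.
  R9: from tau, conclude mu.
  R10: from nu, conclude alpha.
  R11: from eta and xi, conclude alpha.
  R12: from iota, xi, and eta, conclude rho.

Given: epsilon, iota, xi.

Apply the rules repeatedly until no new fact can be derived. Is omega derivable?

epsilon and xi hold, so eta follows (R6).
From epsilon and eta, R3 gives kappa.
xi, kappa, and iota hold, so omega follows (R2).

Yes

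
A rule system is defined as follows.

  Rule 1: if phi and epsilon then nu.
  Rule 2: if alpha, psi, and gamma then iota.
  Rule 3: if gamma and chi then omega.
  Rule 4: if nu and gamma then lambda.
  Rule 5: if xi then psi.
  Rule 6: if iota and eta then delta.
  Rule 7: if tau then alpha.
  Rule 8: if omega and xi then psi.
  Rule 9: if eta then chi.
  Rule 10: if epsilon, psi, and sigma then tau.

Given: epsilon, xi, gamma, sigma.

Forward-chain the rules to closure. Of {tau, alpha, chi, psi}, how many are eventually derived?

From xi, Rule 5 gives psi.
epsilon, psi, and sigma hold, so tau follows (Rule 10).
tau holds, so alpha follows (Rule 7).
tau: reached.
alpha: reached.
chi would need eta (Rule 9), but eta is never established.
psi: reached.
Reached: tau, alpha, and psi — 3 of the 4.

3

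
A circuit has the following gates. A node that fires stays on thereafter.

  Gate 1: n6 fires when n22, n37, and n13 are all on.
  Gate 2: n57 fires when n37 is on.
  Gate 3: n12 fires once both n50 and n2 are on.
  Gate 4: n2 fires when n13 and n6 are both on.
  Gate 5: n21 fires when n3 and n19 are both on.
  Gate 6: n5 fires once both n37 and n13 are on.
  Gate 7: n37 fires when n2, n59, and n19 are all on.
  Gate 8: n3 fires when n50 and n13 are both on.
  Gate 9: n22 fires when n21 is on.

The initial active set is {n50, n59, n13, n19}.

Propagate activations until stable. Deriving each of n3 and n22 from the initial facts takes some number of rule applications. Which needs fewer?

n3

n3: n50 and n13 are on, so n3 fires (Gate 8). [1 rule application]
n22: n50 and n13 are on, so n3 fires (Gate 8). n3 and n19 are on, so n21 fires (Gate 5). Gate 9: n21 on → n22 on. [3 rule applications]
n3 needs fewer.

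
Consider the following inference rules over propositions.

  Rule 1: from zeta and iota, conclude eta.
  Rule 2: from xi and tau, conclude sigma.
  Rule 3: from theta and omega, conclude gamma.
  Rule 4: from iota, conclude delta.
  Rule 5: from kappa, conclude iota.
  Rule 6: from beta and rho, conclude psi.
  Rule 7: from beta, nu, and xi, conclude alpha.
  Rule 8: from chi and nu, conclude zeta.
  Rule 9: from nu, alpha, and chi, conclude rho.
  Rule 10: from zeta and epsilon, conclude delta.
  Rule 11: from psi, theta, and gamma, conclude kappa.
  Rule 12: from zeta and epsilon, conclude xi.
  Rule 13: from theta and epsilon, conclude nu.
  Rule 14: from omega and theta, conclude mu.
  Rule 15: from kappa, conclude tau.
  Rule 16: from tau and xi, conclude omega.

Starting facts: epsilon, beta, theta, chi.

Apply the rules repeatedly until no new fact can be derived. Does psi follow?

theta and epsilon hold, so nu follows (Rule 13).
From chi and nu, Rule 8 gives zeta.
From zeta and epsilon, Rule 12 gives xi.
From beta, nu, and xi, Rule 7 gives alpha.
From nu, alpha, and chi, Rule 9 gives rho.
From beta and rho, Rule 6 gives psi.

Yes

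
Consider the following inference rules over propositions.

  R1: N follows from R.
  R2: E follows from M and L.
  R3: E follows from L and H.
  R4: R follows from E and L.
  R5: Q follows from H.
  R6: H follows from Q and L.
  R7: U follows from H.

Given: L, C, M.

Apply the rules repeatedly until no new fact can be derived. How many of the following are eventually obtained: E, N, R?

3

From M and L, R2 gives E.
E and L hold, so R follows (R4).
From R, R1 gives N.
E: reached.
N: reached.
R: reached.
All 3 are reached.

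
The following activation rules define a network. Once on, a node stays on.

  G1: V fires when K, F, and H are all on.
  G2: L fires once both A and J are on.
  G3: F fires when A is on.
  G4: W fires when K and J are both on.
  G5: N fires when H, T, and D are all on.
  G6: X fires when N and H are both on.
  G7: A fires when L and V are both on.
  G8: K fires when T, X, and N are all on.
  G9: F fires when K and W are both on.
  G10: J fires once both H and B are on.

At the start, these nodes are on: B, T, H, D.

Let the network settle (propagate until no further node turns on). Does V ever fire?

G5: H, T, and D on → N on.
G10: H and B on → J on.
N and H are on, so X fires (G6).
G8: T, X, and N on → K on.
K and J are on, so W fires (G4).
G9: K and W on → F on.
G1: K, F, and H on → V on.

Yes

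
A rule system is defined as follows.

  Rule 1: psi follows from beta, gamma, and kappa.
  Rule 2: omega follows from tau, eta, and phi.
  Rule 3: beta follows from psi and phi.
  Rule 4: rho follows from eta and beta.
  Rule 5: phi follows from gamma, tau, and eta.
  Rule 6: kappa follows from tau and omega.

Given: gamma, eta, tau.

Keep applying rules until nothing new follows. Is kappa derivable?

Yes

gamma, tau, and eta hold, so phi follows (Rule 5).
From tau, eta, and phi, Rule 2 gives omega.
tau and omega hold, so kappa follows (Rule 6).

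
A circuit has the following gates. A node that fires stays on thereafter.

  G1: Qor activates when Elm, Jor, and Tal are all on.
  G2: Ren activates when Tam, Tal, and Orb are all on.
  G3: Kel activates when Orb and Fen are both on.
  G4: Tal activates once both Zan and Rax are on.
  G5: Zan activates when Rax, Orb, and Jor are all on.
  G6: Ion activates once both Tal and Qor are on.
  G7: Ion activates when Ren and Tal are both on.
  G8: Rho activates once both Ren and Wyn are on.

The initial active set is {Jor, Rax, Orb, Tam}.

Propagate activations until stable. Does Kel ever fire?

No

Kel would need Orb and Fen (G3), but Fen never turns on.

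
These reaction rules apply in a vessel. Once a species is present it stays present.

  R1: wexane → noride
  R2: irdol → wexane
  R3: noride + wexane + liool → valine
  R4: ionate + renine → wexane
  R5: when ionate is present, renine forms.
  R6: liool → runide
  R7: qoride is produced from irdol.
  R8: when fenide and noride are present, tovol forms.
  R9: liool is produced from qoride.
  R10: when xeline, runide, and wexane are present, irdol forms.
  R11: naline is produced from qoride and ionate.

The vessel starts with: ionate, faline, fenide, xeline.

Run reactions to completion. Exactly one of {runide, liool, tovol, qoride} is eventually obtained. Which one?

tovol

ionate present → renine forms (R5).
ionate and renine present → wexane forms (R4).
wexane present → noride forms (R1).
fenide and noride present → tovol forms (R8).
liool would need qoride (R9), but qoride never forms. runide would need liool (R6), but liool never forms. qoride would need irdol (R7), but irdol never forms.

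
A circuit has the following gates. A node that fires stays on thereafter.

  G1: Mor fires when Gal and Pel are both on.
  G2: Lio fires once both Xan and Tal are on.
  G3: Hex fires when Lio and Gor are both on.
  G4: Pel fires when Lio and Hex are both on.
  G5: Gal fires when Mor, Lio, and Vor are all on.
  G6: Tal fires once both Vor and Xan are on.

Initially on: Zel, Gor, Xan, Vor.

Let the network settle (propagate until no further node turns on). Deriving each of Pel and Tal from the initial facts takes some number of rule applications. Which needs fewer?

Tal

Tal: Vor and Xan are on, so Tal fires (G6). [1 rule application]
Pel: G6: Vor and Xan on → Tal on. G2: Xan and Tal on → Lio on. Lio and Gor are on, so Hex fires (G3). Lio and Hex are on, so Pel fires (G4). [4 rule applications]
Tal needs fewer.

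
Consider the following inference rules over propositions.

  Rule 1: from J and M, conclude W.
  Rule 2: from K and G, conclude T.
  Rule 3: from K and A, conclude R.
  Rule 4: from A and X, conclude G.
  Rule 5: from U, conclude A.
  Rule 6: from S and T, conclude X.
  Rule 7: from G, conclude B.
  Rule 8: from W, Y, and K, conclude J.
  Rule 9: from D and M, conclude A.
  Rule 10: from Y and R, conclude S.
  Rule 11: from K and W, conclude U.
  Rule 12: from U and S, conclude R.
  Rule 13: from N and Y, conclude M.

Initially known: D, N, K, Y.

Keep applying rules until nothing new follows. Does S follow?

From N and Y, Rule 13 gives M.
D and M hold, so A follows (Rule 9).
K and A hold, so R follows (Rule 3).
From Y and R, Rule 10 gives S.

Yes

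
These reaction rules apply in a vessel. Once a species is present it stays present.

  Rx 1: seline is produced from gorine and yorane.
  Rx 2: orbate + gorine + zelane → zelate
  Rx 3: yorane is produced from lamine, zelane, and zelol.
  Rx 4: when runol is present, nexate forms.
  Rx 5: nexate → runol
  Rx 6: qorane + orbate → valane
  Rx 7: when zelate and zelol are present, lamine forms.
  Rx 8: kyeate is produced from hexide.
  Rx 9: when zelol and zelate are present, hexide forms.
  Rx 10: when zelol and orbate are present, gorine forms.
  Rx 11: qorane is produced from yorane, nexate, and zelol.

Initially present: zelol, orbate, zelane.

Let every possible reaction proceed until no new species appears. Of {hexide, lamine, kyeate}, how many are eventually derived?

3

zelol and orbate present → gorine forms (Rx 10).
orbate, gorine, and zelane present → zelate forms (Rx 2).
zelol and zelate present → hexide forms (Rx 9).
zelate and zelol present → lamine forms (Rx 7).
hexide present → kyeate forms (Rx 8).
hexide: reached.
lamine: reached.
kyeate: reached.
All 3 are reached.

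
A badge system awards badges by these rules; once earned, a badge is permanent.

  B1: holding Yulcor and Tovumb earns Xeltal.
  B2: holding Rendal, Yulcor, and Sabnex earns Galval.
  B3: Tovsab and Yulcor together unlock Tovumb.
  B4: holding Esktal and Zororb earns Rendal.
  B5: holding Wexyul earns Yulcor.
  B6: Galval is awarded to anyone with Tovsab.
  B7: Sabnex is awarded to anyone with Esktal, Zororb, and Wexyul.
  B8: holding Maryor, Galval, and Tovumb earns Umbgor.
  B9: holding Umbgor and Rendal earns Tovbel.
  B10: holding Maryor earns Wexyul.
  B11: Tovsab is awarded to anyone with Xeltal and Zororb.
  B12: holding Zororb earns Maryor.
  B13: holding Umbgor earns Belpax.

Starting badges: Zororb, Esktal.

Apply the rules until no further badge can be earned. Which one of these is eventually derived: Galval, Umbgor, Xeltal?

With Esktal and Zororb, Rendal is earned (B4).
With Zororb, Maryor is earned (B12).
With Maryor, Wexyul is earned (B10).
With Esktal, Zororb, and Wexyul, Sabnex is earned (B7).
With Wexyul, Yulcor is earned (B5).
With Rendal, Yulcor, and Sabnex, Galval is earned (B2).
Umbgor would need Maryor, Galval, and Tovumb (B8), but Tovumb is never earned. Xeltal would need Yulcor and Tovumb (B1), but Tovumb is never earned.

Galval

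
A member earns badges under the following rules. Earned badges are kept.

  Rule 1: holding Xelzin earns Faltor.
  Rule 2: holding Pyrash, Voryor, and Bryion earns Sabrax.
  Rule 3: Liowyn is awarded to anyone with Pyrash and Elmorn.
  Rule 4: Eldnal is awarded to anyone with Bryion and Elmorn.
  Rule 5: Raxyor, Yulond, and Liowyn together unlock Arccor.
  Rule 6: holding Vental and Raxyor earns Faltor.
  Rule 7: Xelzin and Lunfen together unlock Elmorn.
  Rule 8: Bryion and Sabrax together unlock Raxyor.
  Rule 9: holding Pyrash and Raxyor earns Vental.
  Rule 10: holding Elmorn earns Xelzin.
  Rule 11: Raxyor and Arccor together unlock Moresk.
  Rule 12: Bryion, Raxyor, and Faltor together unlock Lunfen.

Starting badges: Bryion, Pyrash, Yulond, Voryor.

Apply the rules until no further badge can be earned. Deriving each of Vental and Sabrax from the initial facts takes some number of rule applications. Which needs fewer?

Sabrax: With Pyrash, Voryor, and Bryion, Sabrax is earned (Rule 2). [1 rule application]
Vental: With Pyrash, Voryor, and Bryion, Sabrax is earned (Rule 2). With Bryion and Sabrax, Raxyor is earned (Rule 8). With Pyrash and Raxyor, Vental is earned (Rule 9). [3 rule applications]
Sabrax needs fewer.

Sabrax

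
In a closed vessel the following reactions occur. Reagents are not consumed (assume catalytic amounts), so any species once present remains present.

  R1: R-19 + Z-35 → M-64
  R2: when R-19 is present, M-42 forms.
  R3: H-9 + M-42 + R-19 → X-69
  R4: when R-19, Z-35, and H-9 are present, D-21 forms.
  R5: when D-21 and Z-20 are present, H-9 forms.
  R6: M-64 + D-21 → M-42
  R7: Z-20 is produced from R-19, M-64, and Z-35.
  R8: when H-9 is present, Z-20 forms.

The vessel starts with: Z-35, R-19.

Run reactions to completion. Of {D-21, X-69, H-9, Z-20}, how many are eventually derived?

R-19 and Z-35 present → M-64 forms (R1).
R-19, M-64, and Z-35 present → Z-20 forms (R7).
D-21 would need R-19, Z-35, and H-9 (R4), but H-9 never forms.
X-69 would need H-9, M-42, and R-19 (R3), but H-9 never forms.
H-9 would need D-21 and Z-20 (R5), but D-21 never forms.
Z-20: reached.
Reached: Z-20 — 1 of the 4.

1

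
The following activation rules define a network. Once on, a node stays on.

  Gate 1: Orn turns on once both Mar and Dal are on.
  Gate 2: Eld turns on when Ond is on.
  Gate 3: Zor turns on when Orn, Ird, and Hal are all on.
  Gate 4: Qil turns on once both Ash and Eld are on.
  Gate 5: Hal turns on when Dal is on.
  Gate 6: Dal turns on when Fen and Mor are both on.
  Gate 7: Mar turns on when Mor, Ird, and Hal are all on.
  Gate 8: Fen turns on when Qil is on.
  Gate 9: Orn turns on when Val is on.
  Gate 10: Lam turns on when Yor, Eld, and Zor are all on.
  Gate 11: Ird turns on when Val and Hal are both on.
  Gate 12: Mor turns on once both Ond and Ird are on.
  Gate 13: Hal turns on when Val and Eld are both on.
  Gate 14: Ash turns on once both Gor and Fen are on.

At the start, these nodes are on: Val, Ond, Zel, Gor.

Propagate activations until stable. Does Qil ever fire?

No

Qil would need Ash and Eld (Gate 4), but Ash never turns on.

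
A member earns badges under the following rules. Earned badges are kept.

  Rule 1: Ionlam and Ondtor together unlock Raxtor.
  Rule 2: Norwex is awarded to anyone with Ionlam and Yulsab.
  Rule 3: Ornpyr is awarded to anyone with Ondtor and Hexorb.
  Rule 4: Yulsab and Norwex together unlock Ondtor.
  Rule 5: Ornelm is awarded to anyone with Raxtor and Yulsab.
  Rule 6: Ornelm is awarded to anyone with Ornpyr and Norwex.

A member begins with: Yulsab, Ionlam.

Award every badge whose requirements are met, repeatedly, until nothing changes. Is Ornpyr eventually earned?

Ornpyr would need Ondtor and Hexorb (Rule 3), but Hexorb is never earned.

No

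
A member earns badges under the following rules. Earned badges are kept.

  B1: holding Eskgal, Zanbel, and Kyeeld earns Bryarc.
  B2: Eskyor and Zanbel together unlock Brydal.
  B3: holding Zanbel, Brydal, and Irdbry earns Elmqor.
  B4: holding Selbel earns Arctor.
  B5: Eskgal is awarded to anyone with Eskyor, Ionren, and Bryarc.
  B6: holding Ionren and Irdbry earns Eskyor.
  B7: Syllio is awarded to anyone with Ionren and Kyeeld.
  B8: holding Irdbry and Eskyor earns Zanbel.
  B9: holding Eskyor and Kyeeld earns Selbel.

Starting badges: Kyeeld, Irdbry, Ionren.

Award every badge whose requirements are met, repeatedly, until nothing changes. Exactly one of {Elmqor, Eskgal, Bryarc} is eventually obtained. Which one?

Elmqor

With Ionren and Irdbry, Eskyor is earned (B6).
With Irdbry and Eskyor, Zanbel is earned (B8).
With Eskyor and Zanbel, Brydal is earned (B2).
With Zanbel, Brydal, and Irdbry, Elmqor is earned (B3).
Eskgal would need Eskyor, Ionren, and Bryarc (B5), but Bryarc is never earned. Bryarc would need Eskgal, Zanbel, and Kyeeld (B1), but Eskgal is never earned.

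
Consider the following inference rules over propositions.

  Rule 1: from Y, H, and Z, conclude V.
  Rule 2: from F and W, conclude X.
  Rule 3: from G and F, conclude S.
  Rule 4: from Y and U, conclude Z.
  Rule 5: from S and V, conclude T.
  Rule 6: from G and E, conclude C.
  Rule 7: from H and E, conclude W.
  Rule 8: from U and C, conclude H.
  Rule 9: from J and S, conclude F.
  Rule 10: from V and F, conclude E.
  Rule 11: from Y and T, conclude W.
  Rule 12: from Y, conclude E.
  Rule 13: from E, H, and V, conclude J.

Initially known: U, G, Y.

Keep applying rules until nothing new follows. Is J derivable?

Yes

Y holds, so E follows (Rule 12).
From Y and U, Rule 4 gives Z.
G and E hold, so C follows (Rule 6).
From U and C, Rule 8 gives H.
From Y, H, and Z, Rule 1 gives V.
E, H, and V hold, so J follows (Rule 13).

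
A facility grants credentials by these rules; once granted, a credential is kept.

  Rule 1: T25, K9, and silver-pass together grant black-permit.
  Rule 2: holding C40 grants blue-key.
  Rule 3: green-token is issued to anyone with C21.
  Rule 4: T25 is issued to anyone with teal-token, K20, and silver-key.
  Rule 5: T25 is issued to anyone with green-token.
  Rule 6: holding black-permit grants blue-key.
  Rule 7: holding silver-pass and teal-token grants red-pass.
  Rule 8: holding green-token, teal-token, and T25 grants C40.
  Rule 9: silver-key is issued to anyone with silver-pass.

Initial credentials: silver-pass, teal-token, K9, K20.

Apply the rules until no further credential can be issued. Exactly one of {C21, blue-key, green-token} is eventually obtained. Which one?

blue-key

Holding silver-pass grants silver-key (Rule 9).
Holding teal-token, K20, and silver-key grants T25 (Rule 4).
Holding T25, K9, and silver-pass grants black-permit (Rule 1).
Holding black-permit grants blue-key (Rule 6).
green-token would need C21 (Rule 3), but C21 is never granted. No rule produces C21, and it is not given.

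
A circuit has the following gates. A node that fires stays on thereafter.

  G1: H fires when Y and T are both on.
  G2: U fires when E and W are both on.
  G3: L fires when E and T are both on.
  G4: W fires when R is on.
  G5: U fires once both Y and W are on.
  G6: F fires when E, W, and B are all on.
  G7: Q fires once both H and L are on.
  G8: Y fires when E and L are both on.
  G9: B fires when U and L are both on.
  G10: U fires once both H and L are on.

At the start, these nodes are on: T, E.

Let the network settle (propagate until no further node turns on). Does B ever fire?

G3: E and T on → L on.
G8: E and L on → Y on.
Y and T are on, so H fires (G1).
G10: H and L on → U on.
G9: U and L on → B on.

Yes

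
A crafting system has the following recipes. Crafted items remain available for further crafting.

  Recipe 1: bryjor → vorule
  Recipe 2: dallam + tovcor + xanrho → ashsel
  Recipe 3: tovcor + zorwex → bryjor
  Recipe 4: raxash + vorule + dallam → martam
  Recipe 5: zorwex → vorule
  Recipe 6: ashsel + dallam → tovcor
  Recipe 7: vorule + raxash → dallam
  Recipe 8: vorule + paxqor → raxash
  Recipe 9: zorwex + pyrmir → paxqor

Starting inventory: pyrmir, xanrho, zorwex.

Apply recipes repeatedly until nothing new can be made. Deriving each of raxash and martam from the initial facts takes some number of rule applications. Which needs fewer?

raxash

raxash: Using Recipe 5, zorwex makes vorule. zorwex + pyrmir → paxqor (Recipe 9). Using Recipe 8, vorule and paxqor make raxash. [3 rule applications]
martam: Using Recipe 5, zorwex makes vorule. Using Recipe 9, zorwex and pyrmir make paxqor. vorule + paxqor → raxash (Recipe 8). vorule + raxash → dallam (Recipe 7). raxash + vorule + dallam → martam (Recipe 4). [5 rule applications]
raxash needs fewer.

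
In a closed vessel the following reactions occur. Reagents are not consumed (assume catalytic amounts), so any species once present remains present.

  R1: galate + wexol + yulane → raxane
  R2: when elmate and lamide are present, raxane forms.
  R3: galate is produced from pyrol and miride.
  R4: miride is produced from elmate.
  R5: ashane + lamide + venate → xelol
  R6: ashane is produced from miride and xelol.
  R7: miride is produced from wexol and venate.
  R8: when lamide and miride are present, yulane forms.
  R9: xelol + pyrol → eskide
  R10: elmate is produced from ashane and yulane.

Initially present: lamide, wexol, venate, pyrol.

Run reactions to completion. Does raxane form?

Yes

wexol and venate present → miride forms (R7).
lamide and miride present → yulane forms (R8).
pyrol and miride present → galate forms (R3).
galate, wexol, and yulane present → raxane forms (R1).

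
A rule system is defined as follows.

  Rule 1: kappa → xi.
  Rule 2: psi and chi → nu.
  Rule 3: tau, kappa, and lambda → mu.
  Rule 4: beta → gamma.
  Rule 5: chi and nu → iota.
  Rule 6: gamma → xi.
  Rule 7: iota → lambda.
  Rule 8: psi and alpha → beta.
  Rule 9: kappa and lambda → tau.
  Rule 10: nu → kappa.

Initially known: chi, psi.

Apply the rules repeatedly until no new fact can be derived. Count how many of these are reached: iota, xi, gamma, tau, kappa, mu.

psi and chi hold, so nu follows (Rule 2).
From chi and nu, Rule 5 gives iota.
nu holds, so kappa follows (Rule 10).
From iota, Rule 7 gives lambda.
kappa holds, so xi follows (Rule 1).
kappa and lambda hold, so tau follows (Rule 9).
tau, kappa, and lambda hold, so mu follows (Rule 3).
iota: reached.
xi: reached.
gamma would need beta (Rule 4), but beta is never established.
tau: reached.
kappa: reached.
mu: reached.
Reached: iota, xi, tau, kappa, and mu — 5 of the 6.

5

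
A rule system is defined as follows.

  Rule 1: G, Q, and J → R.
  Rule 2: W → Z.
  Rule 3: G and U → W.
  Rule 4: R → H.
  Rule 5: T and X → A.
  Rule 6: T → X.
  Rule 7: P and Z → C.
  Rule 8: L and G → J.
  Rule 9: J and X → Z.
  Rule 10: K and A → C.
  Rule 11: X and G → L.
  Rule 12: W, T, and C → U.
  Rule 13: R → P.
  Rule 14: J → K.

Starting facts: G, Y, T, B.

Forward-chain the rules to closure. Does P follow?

No

P would need R (Rule 13), but R is never established.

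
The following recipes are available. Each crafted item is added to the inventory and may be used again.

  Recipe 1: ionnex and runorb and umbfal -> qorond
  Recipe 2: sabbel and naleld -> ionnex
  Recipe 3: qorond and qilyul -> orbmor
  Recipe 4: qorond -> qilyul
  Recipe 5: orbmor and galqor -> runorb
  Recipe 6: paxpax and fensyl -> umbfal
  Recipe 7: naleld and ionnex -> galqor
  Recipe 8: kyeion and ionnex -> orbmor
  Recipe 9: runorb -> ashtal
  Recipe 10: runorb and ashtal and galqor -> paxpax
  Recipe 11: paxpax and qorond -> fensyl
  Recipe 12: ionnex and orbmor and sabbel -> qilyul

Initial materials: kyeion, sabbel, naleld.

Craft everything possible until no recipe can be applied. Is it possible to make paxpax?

sabbel and naleld -> ionnex (Recipe 2).
naleld and ionnex -> galqor (Recipe 7).
kyeion and ionnex -> orbmor (Recipe 8).
orbmor and galqor -> runorb (Recipe 5).
runorb -> ashtal (Recipe 9).
runorb and ashtal and galqor -> paxpax (Recipe 10).

Yes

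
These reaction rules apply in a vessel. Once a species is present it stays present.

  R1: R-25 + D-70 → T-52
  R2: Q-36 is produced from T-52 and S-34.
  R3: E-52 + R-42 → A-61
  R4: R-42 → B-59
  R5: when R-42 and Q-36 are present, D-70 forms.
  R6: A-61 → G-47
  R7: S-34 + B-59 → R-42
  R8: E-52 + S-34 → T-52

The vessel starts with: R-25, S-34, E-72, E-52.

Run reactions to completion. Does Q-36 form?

E-52 and S-34 present → T-52 forms (R8).
T-52 and S-34 present → Q-36 forms (R2).

Yes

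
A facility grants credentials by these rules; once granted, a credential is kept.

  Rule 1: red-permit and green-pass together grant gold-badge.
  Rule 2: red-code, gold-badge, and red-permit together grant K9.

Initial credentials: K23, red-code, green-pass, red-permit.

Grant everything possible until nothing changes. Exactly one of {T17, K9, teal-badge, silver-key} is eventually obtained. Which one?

K9

Holding red-permit and green-pass grants gold-badge (Rule 1).
Holding red-code, gold-badge, and red-permit grants K9 (Rule 2).
No rule produces teal-badge, and it is not given. No rule produces silver-key, and it is not given. No rule produces T17, and it is not given.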